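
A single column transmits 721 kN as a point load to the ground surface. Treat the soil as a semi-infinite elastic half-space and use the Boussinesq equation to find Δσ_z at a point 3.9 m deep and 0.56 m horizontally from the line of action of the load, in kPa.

Δσ_z ≈ 21.5 kPa

Boussinesq vertical stress below a point load on an elastic half-space:
Δσ_z = 3P/(2πz²) · [1 + (r/z)²]^(−5/2)
r/z = 0.56/3.9 = 0.14359; [1+(r/z)²]^(−5/2) = 0.95026.
Δσ_z = 3×721/(2π×3.9²) × 0.95026 = 22.633 × 0.95026 = 21.51 kPa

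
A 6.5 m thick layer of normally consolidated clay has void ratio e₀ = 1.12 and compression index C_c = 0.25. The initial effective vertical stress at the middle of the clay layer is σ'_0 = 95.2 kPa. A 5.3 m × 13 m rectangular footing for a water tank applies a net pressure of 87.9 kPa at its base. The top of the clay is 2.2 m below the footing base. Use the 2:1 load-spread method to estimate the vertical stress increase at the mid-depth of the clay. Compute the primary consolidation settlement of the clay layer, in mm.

Mid-depth of clay below the footing base: z = 2.2 + 6.5/2 = 5.45 m.
Stress increase at mid-clay by the 2:1 spreading method:
Δσ = qBL/((B+z)(L+z)) = 87.9×5.3×13/((5.3+5.45)(13+5.45)) = 30.535 kPa
Final effective stress: σ'_f = σ'_0 + Δσ = 95.2 + 30.535 = 125.73 kPa.
Normally consolidated clay, so the full stress increment lies on the virgin compression line:
S_c = C_c·H/(1+e₀)·log₁₀(σ'_f/σ'_0) = 0.25×6.5/(1+1.12)×log₁₀(125.73/95.2)
    = 0.76651 × 0.1208 = 0.09259 m

S_c ≈ 92.6 mm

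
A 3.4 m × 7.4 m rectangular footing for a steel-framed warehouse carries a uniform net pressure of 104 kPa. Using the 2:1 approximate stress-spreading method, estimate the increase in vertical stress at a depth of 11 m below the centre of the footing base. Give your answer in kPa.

Δσ_z ≈ 9.88 kPa

By the 2:1 method the load spreads at 1 horizontal : 2 vertical, so at depth z the loaded area has grown by z in each plan dimension:
Δσ = qBL/((B+z)(L+z)) = 104×3.4×7.4/((3.4+11)(7.4+11)) = 9.8756 kPa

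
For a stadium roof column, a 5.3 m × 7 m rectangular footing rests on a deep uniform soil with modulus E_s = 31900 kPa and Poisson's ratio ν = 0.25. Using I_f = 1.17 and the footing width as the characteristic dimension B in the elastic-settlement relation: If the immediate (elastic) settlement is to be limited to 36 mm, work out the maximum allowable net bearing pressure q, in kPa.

S_e = q·B·(1−ν²)/E_s · I_f  ⇒  q = S_e·E_s / (B·(1−ν²)·I_f).
q = 0.036 × 31900 / (5.3 × 0.9375 × 1.17) = 197.5 kPa

q ≈ 198 kPa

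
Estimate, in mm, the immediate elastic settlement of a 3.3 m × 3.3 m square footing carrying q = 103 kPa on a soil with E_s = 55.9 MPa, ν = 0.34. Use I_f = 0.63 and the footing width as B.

Immediate (elastic) settlement: S_e = q·B·(1−ν²)/E_s · I_f.
E_s = 55.9 MPa = 55900 kPa.
S_e = 103 × 3.3 × (1 − 0.34²) / 55900 × 0.63
    = 103 × 3.3 × 0.8844 / 55900 × 0.63
    = 0.003388 m = 3.388 mm

S_e ≈ 3.39 mm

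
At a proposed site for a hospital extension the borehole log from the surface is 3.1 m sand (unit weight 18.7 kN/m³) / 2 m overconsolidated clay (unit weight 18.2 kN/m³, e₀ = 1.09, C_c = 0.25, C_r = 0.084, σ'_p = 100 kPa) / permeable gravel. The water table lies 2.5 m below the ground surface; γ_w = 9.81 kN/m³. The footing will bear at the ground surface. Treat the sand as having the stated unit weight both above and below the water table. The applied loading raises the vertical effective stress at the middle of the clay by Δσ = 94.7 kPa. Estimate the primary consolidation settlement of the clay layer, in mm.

S_c ≈ 63.2 mm

Mid-depth of clay below the ground surface: z = 3.1 + 2/2 = 4.1 m.
Total vertical stress at mid-clay: σ_v = 18.7×3.1 + 18.2×1 = 76.17 kPa.
Pore pressure: u = 9.81×(4.1 − 2.5) = 15.696 kPa.
Initial effective stress: σ'_0 = σ_v − u = 76.17 − 15.696 = 60.474 kPa.
Final effective stress: σ'_f = 60.474 + 94.7 = 155.17 kPa.
σ'_f = 155.17 > σ'_p = 100 kPa, so the stress path crosses the preconsolidation pressure — recompression up to σ'_p, then virgin compression beyond:
S_c = H/(1+e₀)·[C_r·log₁₀(σ'_p/σ'_0) + C_c·log₁₀(σ'_f/σ'_p)]
    = 2/2.09 × [0.084×log₁₀(100/60.474) + 0.25×log₁₀(155.17/100)]
    = 0.95694 × [0.018348 + 0.047702] = 0.06321 m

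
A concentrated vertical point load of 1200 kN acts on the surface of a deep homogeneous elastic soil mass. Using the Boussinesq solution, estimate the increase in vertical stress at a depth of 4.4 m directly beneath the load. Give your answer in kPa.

Boussinesq vertical stress below a point load on an elastic half-space:
Δσ_z = 3P/(2πz²) · [1 + (r/z)²]^(−5/2)
r/z = 0/4.4 = 0; [1+(r/z)²]^(−5/2) = 1.
Δσ_z = 3×1200/(2π×4.4²) × 1 = 29.595 × 1 = 29.59 kPa

Δσ_z ≈ 29.6 kPa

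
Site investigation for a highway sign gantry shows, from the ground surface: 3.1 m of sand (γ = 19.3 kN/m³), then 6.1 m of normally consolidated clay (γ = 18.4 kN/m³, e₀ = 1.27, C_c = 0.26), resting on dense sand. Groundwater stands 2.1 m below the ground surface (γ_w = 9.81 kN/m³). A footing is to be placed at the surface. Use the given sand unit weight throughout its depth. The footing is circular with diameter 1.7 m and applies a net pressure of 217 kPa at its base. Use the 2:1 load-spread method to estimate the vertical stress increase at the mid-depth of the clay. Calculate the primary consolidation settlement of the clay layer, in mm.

S_c ≈ 38 mm

Mid-depth of clay below the ground surface: z = 3.1 + 6.1/2 = 6.15 m.
Total vertical stress at mid-clay: σ_v = 19.3×3.1 + 18.4×3.05 = 115.95 kPa.
Pore pressure: u = 9.81×(6.15 − 2.1) = 39.73 kPa.
Initial effective stress: σ'_0 = σ_v − u = 115.95 − 39.73 = 76.22 kPa.
Stress increase at mid-clay by the 2:1 spreading method:
Δσ ≈ qD²/(D+z)² = 217×1.7²/(1.7+6.15)² = 10.177 kPa
Final effective stress: σ'_f = σ'_0 + Δσ = 76.22 + 10.177 = 86.397 kPa.
Normally consolidated clay, so the full stress increment lies on the virgin compression line:
S_c = C_c·H/(1+e₀)·log₁₀(σ'_f/σ'_0) = 0.26×6.1/(1+1.27)×log₁₀(86.397/76.22)
    = 0.69868 × 0.05443 = 0.03803 m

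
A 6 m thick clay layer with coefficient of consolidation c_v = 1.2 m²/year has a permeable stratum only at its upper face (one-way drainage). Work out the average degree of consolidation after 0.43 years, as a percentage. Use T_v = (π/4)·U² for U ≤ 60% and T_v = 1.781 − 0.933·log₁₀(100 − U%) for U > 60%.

Drainage path length: H_d = H = 6 m (single drainage).
T_v = c_v·t/H_d² = 1.2×0.43/6² = 0.014333.
T_v = 0.014333 corresponds to the U ≤ 60% branch:
U = √(4T_v/π) = 0.1351

U ≈ 13.5 %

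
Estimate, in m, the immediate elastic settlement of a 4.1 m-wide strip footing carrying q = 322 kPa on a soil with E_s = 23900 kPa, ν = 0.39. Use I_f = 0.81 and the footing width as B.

S_e ≈ 0.0379 m

Immediate (elastic) settlement: S_e = q·B·(1−ν²)/E_s · I_f.
S_e = 322 × 4.1 × (1 − 0.39²) / 23900 × 0.81
    = 322 × 4.1 × 0.8479 / 23900 × 0.81
    = 0.03794 m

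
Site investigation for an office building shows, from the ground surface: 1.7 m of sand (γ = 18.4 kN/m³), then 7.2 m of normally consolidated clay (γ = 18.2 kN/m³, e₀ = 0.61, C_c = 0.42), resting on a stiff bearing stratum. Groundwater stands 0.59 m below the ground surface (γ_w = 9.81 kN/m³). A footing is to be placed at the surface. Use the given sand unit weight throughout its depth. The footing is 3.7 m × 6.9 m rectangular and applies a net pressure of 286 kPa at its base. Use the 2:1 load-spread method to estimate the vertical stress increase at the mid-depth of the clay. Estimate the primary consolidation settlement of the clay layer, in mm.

S_c ≈ 684 mm

Mid-depth of clay below the ground surface: z = 1.7 + 7.2/2 = 5.3 m.
Total vertical stress at mid-clay: σ_v = 18.4×1.7 + 18.2×3.6 = 96.8 kPa.
Pore pressure: u = 9.81×(5.3 − 0.59) = 46.205 kPa.
Initial effective stress: σ'_0 = σ_v − u = 96.8 − 46.205 = 50.595 kPa.
Stress increase at mid-clay by the 2:1 spreading method:
Δσ = qBL/((B+z)(L+z)) = 286×3.7×6.9/((3.7+5.3)(6.9+5.3)) = 66.499 kPa
Final effective stress: σ'_f = σ'_0 + Δσ = 50.595 + 66.499 = 117.09 kPa.
Normally consolidated clay, so the full stress increment lies on the virgin compression line:
S_c = C_c·H/(1+e₀)·log₁₀(σ'_f/σ'_0) = 0.42×7.2/(1+0.61)×log₁₀(117.09/50.595)
    = 1.8783 × 0.36441 = 0.6845 m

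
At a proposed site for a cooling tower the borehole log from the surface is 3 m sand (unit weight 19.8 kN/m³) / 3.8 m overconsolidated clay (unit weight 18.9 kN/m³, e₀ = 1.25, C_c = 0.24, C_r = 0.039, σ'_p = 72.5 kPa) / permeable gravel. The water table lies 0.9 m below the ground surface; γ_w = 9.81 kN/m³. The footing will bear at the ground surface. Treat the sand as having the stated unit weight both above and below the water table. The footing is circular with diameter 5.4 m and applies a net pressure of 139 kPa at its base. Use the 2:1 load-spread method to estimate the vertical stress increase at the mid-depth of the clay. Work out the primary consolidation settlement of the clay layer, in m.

Mid-depth of clay below the ground surface: z = 3 + 3.8/2 = 4.9 m.
Total vertical stress at mid-clay: σ_v = 19.8×3 + 18.9×1.9 = 95.31 kPa.
Pore pressure: u = 9.81×(4.9 − 0.9) = 39.24 kPa.
Initial effective stress: σ'_0 = σ_v − u = 95.31 − 39.24 = 56.07 kPa.
Stress increase at mid-clay by the 2:1 spreading method:
Δσ ≈ qD²/(D+z)² = 139×5.4²/(5.4+4.9)² = 38.206 kPa
Final effective stress: σ'_f = 56.07 + 38.206 = 94.276 kPa.
σ'_f = 94.276 > σ'_p = 72.5 kPa, so the stress path crosses the preconsolidation pressure — recompression up to σ'_p, then virgin compression beyond:
S_c = H/(1+e₀)·[C_r·log₁₀(σ'_p/σ'_0) + C_c·log₁₀(σ'_f/σ'_p)]
    = 3.8/2.25 × [0.039×log₁₀(72.5/56.07) + 0.24×log₁₀(94.276/72.5)]
    = 1.6889 × [0.0043527 + 0.027375] = 0.05358 m

S_c ≈ 0.0536 m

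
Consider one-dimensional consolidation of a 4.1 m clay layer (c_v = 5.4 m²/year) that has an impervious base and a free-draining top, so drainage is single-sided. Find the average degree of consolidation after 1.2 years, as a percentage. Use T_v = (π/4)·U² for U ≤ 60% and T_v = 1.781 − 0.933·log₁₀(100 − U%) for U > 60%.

U ≈ 68.7 %

Drainage path length: H_d = H = 4.1 m (single drainage).
T_v = c_v·t/H_d² = 5.4×1.2/4.1² = 0.38548.
T_v = 0.38548 corresponds to the U > 60% branch:
U = 1 − 10^((1.781 − T_v)/0.933)/100 = 0.6869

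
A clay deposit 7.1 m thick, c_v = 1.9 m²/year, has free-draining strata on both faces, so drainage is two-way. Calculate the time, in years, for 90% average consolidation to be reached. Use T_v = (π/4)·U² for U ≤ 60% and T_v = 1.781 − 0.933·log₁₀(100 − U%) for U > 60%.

Drainage path length: H_d = H/2 = 3.55 m (double drainage).
U > 60%: T_v = 1.781 − 0.933·log₁₀(100 − 90) = 0.848.
t = T_v·H_d²/c_v = 0.848×3.55²/1.9 = 5.625 years.

t ≈ 5.62 years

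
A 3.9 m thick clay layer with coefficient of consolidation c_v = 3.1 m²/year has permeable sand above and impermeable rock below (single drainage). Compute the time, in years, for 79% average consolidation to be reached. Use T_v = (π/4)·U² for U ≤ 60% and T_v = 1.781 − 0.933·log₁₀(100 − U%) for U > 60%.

Drainage path length: H_d = H = 3.9 m (single drainage).
U > 60%: T_v = 1.781 − 0.933·log₁₀(100 − 79) = 0.54737.
t = T_v·H_d²/c_v = 0.54737×3.9²/3.1 = 2.686 years.

t ≈ 2.69 years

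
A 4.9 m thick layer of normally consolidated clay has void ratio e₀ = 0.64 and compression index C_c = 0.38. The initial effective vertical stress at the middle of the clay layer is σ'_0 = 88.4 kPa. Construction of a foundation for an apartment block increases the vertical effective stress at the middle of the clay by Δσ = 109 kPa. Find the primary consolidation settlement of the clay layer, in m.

S_c ≈ 0.396 m

Final effective stress: σ'_f = σ'_0 + Δσ = 88.4 + 109 = 197.4 kPa.
Normally consolidated clay, so the full stress increment lies on the virgin compression line:
S_c = C_c·H/(1+e₀)·log₁₀(σ'_f/σ'_0) = 0.38×4.9/(1+0.64)×log₁₀(197.4/88.4)
    = 1.1354 × 0.34889 = 0.3961 m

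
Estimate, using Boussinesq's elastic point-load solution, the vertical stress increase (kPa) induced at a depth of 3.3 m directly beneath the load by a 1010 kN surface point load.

Δσ_z ≈ 44.3 kPa

Boussinesq vertical stress below a point load on an elastic half-space:
Δσ_z = 3P/(2πz²) · [1 + (r/z)²]^(−5/2)
r/z = 0/3.3 = 0; [1+(r/z)²]^(−5/2) = 1.
Δσ_z = 3×1010/(2π×3.3²) × 1 = 44.283 × 1 = 44.28 kPa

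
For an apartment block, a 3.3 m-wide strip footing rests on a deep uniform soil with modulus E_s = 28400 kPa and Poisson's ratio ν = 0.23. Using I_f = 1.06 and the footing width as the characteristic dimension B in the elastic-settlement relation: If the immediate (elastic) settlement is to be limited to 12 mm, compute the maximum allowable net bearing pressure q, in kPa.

S_e = q·B·(1−ν²)/E_s · I_f  ⇒  q = S_e·E_s / (B·(1−ν²)·I_f).
q = 0.012 × 28400 / (3.3 × 0.9471 × 1.06) = 102.9 kPa

q ≈ 103 kPa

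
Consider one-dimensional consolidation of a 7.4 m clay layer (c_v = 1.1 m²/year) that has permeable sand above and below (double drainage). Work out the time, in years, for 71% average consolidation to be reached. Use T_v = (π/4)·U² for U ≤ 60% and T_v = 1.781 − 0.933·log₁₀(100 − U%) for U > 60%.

Drainage path length: H_d = H/2 = 3.7 m (double drainage).
U > 60%: T_v = 1.781 − 0.933·log₁₀(100 − 71) = 0.41658.
t = T_v·H_d²/c_v = 0.41658×3.7²/1.1 = 5.185 years.

t ≈ 5.18 years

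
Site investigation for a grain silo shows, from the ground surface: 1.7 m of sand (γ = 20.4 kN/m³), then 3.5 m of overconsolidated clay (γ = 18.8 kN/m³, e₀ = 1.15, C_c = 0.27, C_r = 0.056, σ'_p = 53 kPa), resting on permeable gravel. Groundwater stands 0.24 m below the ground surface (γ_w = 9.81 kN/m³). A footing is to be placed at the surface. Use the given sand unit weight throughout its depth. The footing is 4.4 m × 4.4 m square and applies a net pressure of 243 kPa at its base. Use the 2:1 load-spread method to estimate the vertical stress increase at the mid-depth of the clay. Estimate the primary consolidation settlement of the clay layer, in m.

S_c ≈ 0.159 m

Mid-depth of clay below the ground surface: z = 1.7 + 3.5/2 = 3.45 m.
Total vertical stress at mid-clay: σ_v = 20.4×1.7 + 18.8×1.75 = 67.58 kPa.
Pore pressure: u = 9.81×(3.45 − 0.24) = 31.49 kPa.
Initial effective stress: σ'_0 = σ_v − u = 67.58 − 31.49 = 36.09 kPa.
Stress increase at mid-clay by the 2:1 spreading method:
Δσ = qBL/((B+z)(L+z)) = 243×4.4×4.4/((4.4+3.45)(4.4+3.45)) = 76.344 kPa
Final effective stress: σ'_f = 36.09 + 76.344 = 112.43 kPa.
σ'_f = 112.43 > σ'_p = 53 kPa, so the stress path crosses the preconsolidation pressure — recompression up to σ'_p, then virgin compression beyond:
S_c = H/(1+e₀)·[C_r·log₁₀(σ'_p/σ'_0) + C_c·log₁₀(σ'_f/σ'_p)]
    = 3.5/2.15 × [0.056×log₁₀(53/36.09) + 0.27×log₁₀(112.43/53)]
    = 1.6279 × [0.0093458 + 0.088184] = 0.1588 m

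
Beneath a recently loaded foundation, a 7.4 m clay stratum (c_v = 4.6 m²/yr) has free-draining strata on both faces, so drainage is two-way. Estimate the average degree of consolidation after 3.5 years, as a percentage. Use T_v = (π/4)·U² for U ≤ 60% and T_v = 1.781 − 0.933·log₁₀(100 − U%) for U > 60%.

Drainage path length: H_d = H/2 = 3.7 m (double drainage).
T_v = c_v·t/H_d² = 4.6×3.5/3.7² = 1.176.
T_v = 1.176 corresponds to the U > 60% branch:
U = 1 − 10^((1.781 − T_v)/0.933)/100 = 0.9555

U ≈ 95.5 %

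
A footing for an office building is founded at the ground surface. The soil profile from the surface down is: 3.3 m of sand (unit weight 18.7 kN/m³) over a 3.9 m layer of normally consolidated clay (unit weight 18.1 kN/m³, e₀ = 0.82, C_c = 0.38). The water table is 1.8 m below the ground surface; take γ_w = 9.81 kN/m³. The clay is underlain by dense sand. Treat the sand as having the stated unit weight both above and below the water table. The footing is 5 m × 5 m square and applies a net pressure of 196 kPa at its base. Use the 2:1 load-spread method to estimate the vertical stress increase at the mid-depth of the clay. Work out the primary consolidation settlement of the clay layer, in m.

Mid-depth of clay below the ground surface: z = 3.3 + 3.9/2 = 5.25 m.
Total vertical stress at mid-clay: σ_v = 18.7×3.3 + 18.1×1.95 = 97.005 kPa.
Pore pressure: u = 9.81×(5.25 − 1.8) = 33.845 kPa.
Initial effective stress: σ'_0 = σ_v − u = 97.005 − 33.845 = 63.16 kPa.
Stress increase at mid-clay by the 2:1 spreading method:
Δσ = qBL/((B+z)(L+z)) = 196×5×5/((5+5.25)(5+5.25)) = 46.639 kPa
Final effective stress: σ'_f = σ'_0 + Δσ = 63.16 + 46.639 = 109.8 kPa.
Normally consolidated clay, so the full stress increment lies on the virgin compression line:
S_c = C_c·H/(1+e₀)·log₁₀(σ'_f/σ'_0) = 0.38×3.9/(1+0.82)×log₁₀(109.8/63.16)
    = 0.81429 × 0.24016 = 0.1956 m

S_c ≈ 0.196 m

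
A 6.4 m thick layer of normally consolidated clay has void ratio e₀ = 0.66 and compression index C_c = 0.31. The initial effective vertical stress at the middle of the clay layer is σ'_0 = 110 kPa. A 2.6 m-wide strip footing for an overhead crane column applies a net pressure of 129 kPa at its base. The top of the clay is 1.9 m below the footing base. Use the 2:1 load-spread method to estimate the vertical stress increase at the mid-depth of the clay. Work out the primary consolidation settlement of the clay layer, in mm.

S_c ≈ 173 mm

Mid-depth of clay below the footing base: z = 1.9 + 6.4/2 = 5.1 m.
Stress increase at mid-clay by the 2:1 spreading method:
Δσ = qB/(B+z) = 129×2.6/(2.6+5.1) = 43.558 kPa
Final effective stress: σ'_f = σ'_0 + Δσ = 110 + 43.558 = 153.56 kPa.
Normally consolidated clay, so the full stress increment lies on the virgin compression line:
S_c = C_c·H/(1+e₀)·log₁₀(σ'_f/σ'_0) = 0.31×6.4/(1+0.66)×log₁₀(153.56/110)
    = 1.1952 × 0.14489 = 0.1732 m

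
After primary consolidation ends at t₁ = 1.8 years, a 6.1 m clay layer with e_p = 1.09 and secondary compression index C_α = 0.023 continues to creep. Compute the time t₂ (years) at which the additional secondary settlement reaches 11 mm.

S_s = C_α·H/(1+e_p)·log₁₀(t₂/t₁) ⇒ log₁₀(t₂/t₁) = S_s·(1+e_p)/(C_α·H).
log₁₀(t₂/t₁) = 0.011 × (1+1.09) / (0.023×6.1) = 0.1639
t₂ = t₁ × 10^0.1639 = 1.8 × 1.458 = 2.625 years

t₂ ≈ 2.63 years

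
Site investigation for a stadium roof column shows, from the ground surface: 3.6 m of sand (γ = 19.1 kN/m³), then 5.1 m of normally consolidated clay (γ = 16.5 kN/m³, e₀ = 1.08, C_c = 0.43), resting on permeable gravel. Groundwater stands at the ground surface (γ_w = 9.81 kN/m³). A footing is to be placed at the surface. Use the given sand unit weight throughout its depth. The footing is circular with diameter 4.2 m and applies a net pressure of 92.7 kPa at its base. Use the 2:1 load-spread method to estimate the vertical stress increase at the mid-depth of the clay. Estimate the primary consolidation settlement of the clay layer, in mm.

S_c ≈ 121 mm

Mid-depth of clay below the ground surface: z = 3.6 + 5.1/2 = 6.15 m.
Total vertical stress at mid-clay: σ_v = 19.1×3.6 + 16.5×2.55 = 110.84 kPa.
Pore pressure: u = 9.81×(6.15 − 0) = 60.332 kPa.
Initial effective stress: σ'_0 = σ_v − u = 110.84 − 60.332 = 50.508 kPa.
Stress increase at mid-clay by the 2:1 spreading method:
Δσ ≈ qD²/(D+z)² = 92.7×4.2²/(4.2+6.15)² = 15.265 kPa
Final effective stress: σ'_f = σ'_0 + Δσ = 50.508 + 15.265 = 65.773 kPa.
Normally consolidated clay, so the full stress increment lies on the virgin compression line:
S_c = C_c·H/(1+e₀)·log₁₀(σ'_f/σ'_0) = 0.43×5.1/(1+1.08)×log₁₀(65.773/50.508)
    = 1.0543 × 0.11469 = 0.1209 m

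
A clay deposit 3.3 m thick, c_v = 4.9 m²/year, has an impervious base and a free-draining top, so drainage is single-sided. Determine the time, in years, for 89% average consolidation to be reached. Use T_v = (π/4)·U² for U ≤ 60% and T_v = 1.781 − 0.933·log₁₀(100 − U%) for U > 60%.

Drainage path length: H_d = H = 3.3 m (single drainage).
U > 60%: T_v = 1.781 − 0.933·log₁₀(100 − 89) = 0.80938.
t = T_v·H_d²/c_v = 0.80938×3.3²/4.9 = 1.799 years.

t ≈ 1.8 years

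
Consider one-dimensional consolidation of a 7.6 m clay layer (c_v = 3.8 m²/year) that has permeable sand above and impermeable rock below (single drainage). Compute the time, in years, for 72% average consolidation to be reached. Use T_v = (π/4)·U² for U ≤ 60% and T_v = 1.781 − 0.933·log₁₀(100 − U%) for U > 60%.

Drainage path length: H_d = H = 7.6 m (single drainage).
U > 60%: T_v = 1.781 − 0.933·log₁₀(100 − 72) = 0.4308.
t = T_v·H_d²/c_v = 0.4308×7.6²/3.8 = 6.548 years.

t ≈ 6.55 years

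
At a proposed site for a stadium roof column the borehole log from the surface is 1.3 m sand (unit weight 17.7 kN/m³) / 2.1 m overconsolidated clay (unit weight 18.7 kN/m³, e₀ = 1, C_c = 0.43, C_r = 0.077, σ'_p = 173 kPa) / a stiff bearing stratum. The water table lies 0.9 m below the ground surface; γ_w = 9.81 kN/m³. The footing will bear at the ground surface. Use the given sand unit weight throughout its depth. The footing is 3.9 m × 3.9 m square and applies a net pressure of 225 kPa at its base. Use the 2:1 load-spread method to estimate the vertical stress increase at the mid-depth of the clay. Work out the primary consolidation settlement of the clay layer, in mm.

S_c ≈ 49.4 mm

Mid-depth of clay below the ground surface: z = 1.3 + 2.1/2 = 2.35 m.
Total vertical stress at mid-clay: σ_v = 17.7×1.3 + 18.7×1.05 = 42.645 kPa.
Pore pressure: u = 9.81×(2.35 − 0.9) = 14.225 kPa.
Initial effective stress: σ'_0 = σ_v − u = 42.645 − 14.225 = 28.42 kPa.
Stress increase at mid-clay by the 2:1 spreading method:
Δσ = qBL/((B+z)(L+z)) = 225×3.9×3.9/((3.9+2.35)(3.9+2.35)) = 87.61 kPa
Final effective stress: σ'_f = 28.42 + 87.61 = 116.03 kPa.
σ'_f = 116.03 ≤ σ'_p = 173 kPa, so the clay remains overconsolidated and only the recompression index applies:
S_c = C_r·H/(1+e₀)·log₁₀(σ'_f/σ'_0) = 0.077×2.1/2×log₁₀(116.03/28.42)
    = 0.08085 × 0.61095 = 0.0494 m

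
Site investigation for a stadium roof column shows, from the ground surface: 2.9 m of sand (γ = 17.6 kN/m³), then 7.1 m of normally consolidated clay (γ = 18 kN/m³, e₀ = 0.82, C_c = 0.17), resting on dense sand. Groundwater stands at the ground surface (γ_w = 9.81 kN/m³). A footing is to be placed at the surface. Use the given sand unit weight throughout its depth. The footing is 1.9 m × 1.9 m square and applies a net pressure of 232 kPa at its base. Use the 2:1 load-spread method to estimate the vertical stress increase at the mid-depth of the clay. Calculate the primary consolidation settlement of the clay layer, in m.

Mid-depth of clay below the ground surface: z = 2.9 + 7.1/2 = 6.45 m.
Total vertical stress at mid-clay: σ_v = 17.6×2.9 + 18×3.55 = 114.94 kPa.
Pore pressure: u = 9.81×(6.45 − 0) = 63.275 kPa.
Initial effective stress: σ'_0 = σ_v − u = 114.94 − 63.275 = 51.665 kPa.
Stress increase at mid-clay by the 2:1 spreading method:
Δσ = qBL/((B+z)(L+z)) = 232×1.9×1.9/((1.9+6.45)(1.9+6.45)) = 12.012 kPa
Final effective stress: σ'_f = σ'_0 + Δσ = 51.665 + 12.012 = 63.677 kPa.
Normally consolidated clay, so the full stress increment lies on the virgin compression line:
S_c = C_c·H/(1+e₀)·log₁₀(σ'_f/σ'_0) = 0.17×7.1/(1+0.82)×log₁₀(63.677/51.665)
    = 0.66319 × 0.090786 = 0.06021 m

S_c ≈ 0.0602 m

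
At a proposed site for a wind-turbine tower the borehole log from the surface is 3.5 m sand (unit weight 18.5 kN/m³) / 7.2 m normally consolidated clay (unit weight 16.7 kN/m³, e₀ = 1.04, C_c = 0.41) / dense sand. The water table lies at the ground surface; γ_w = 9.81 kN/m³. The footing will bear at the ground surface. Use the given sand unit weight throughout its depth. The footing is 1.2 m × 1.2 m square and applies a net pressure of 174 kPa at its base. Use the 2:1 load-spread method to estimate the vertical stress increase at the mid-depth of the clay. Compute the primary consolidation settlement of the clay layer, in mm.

S_c ≈ 40.1 mm

Mid-depth of clay below the ground surface: z = 3.5 + 7.2/2 = 7.1 m.
Total vertical stress at mid-clay: σ_v = 18.5×3.5 + 16.7×3.6 = 124.87 kPa.
Pore pressure: u = 9.81×(7.1 − 0) = 69.651 kPa.
Initial effective stress: σ'_0 = σ_v − u = 124.87 − 69.651 = 55.219 kPa.
Stress increase at mid-clay by the 2:1 spreading method:
Δσ = qBL/((B+z)(L+z)) = 174×1.2×1.2/((1.2+7.1)(1.2+7.1)) = 3.6371 kPa
Final effective stress: σ'_f = σ'_0 + Δσ = 55.219 + 3.6371 = 58.856 kPa.
Normally consolidated clay, so the full stress increment lies on the virgin compression line:
S_c = C_c·H/(1+e₀)·log₁₀(σ'_f/σ'_0) = 0.41×7.2/(1+1.04)×log₁₀(58.856/55.219)
    = 1.4471 × 0.027702 = 0.04009 m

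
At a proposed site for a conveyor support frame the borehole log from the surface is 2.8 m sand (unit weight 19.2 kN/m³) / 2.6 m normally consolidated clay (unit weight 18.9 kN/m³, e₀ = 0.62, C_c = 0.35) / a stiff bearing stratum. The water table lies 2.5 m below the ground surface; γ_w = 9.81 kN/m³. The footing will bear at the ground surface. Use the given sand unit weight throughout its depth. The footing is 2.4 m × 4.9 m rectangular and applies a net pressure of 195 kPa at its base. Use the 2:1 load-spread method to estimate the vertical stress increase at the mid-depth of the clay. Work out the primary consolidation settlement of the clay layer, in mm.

S_c ≈ 119 mm

Mid-depth of clay below the ground surface: z = 2.8 + 2.6/2 = 4.1 m.
Total vertical stress at mid-clay: σ_v = 19.2×2.8 + 18.9×1.3 = 78.33 kPa.
Pore pressure: u = 9.81×(4.1 − 2.5) = 15.696 kPa.
Initial effective stress: σ'_0 = σ_v − u = 78.33 − 15.696 = 62.634 kPa.
Stress increase at mid-clay by the 2:1 spreading method:
Δσ = qBL/((B+z)(L+z)) = 195×2.4×4.9/((2.4+4.1)(4.9+4.1)) = 39.2 kPa
Final effective stress: σ'_f = σ'_0 + Δσ = 62.634 + 39.2 = 101.83 kPa.
Normally consolidated clay, so the full stress increment lies on the virgin compression line:
S_c = C_c·H/(1+e₀)·log₁₀(σ'_f/σ'_0) = 0.35×2.6/(1+0.62)×log₁₀(101.83/62.634)
    = 0.56173 × 0.21107 = 0.1186 m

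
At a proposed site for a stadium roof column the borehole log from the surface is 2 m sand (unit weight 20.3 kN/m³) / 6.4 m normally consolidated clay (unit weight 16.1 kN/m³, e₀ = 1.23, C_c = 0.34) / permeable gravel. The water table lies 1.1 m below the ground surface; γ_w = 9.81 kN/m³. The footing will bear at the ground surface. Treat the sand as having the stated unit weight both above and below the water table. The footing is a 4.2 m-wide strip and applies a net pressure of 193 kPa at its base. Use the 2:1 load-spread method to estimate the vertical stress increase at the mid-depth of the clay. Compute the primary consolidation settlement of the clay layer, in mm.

Mid-depth of clay below the ground surface: z = 2 + 6.4/2 = 5.2 m.
Total vertical stress at mid-clay: σ_v = 20.3×2 + 16.1×3.2 = 92.12 kPa.
Pore pressure: u = 9.81×(5.2 − 1.1) = 40.221 kPa.
Initial effective stress: σ'_0 = σ_v − u = 92.12 − 40.221 = 51.899 kPa.
Stress increase at mid-clay by the 2:1 spreading method:
Δσ = qB/(B+z) = 193×4.2/(4.2+5.2) = 86.234 kPa
Final effective stress: σ'_f = σ'_0 + Δσ = 51.899 + 86.234 = 138.13 kPa.
Normally consolidated clay, so the full stress increment lies on the virgin compression line:
S_c = C_c·H/(1+e₀)·log₁₀(σ'_f/σ'_0) = 0.34×6.4/(1+1.23)×log₁₀(138.13/51.899)
    = 0.97578 × 0.42513 = 0.4148 m

S_c ≈ 415 mm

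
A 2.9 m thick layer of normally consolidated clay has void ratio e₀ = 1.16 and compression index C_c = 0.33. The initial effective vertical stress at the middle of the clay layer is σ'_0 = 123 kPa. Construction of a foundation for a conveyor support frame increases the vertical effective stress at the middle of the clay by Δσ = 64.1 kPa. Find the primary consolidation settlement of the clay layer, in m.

S_c ≈ 0.0807 m

Final effective stress: σ'_f = σ'_0 + Δσ = 123 + 64.1 = 187.1 kPa.
Normally consolidated clay, so the full stress increment lies on the virgin compression line:
S_c = C_c·H/(1+e₀)·log₁₀(σ'_f/σ'_0) = 0.33×2.9/(1+1.16)×log₁₀(187.1/123)
    = 0.44306 × 0.18217 = 0.08071 m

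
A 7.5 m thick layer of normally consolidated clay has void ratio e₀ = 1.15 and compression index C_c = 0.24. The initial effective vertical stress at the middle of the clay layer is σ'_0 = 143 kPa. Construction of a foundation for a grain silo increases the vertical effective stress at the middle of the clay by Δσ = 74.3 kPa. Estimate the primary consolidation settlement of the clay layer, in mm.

S_c ≈ 152 mm

Final effective stress: σ'_f = σ'_0 + Δσ = 143 + 74.3 = 217.3 kPa.
Normally consolidated clay, so the full stress increment lies on the virgin compression line:
S_c = C_c·H/(1+e₀)·log₁₀(σ'_f/σ'_0) = 0.24×7.5/(1+1.15)×log₁₀(217.3/143)
    = 0.83721 × 0.18172 = 0.1521 m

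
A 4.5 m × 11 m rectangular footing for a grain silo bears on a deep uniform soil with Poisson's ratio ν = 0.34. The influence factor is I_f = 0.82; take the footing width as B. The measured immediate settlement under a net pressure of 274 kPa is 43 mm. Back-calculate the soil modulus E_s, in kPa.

E_s ≈ 20800 kPa

S_e = q·B·(1−ν²)/E_s · I_f  ⇒  E_s = q·B·(1−ν²)·I_f / S_e.
E_s = 274 × 4.5 × 0.8844 × 0.82 / 0.043 = 20790 kPa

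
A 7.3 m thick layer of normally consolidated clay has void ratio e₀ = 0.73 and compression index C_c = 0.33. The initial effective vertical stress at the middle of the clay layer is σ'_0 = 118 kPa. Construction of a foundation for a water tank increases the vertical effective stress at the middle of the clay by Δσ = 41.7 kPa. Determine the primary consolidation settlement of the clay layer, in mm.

Final effective stress: σ'_f = σ'_0 + Δσ = 118 + 41.7 = 159.7 kPa.
Normally consolidated clay, so the full stress increment lies on the virgin compression line:
S_c = C_c·H/(1+e₀)·log₁₀(σ'_f/σ'_0) = 0.33×7.3/(1+0.73)×log₁₀(159.7/118)
    = 1.3925 × 0.13142 = 0.183 m

S_c ≈ 183 mm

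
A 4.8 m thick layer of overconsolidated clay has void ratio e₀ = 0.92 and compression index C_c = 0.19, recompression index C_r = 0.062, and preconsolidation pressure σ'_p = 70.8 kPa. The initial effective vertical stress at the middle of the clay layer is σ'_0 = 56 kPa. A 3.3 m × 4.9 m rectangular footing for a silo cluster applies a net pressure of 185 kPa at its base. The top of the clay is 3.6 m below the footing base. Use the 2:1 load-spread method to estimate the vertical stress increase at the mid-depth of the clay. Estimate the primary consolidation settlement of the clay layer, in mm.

Mid-depth of clay below the footing base: z = 3.6 + 4.8/2 = 6 m.
Stress increase at mid-clay by the 2:1 spreading method:
Δσ = qBL/((B+z)(L+z)) = 185×3.3×4.9/((3.3+6)(4.9+6)) = 29.51 kPa
Final effective stress: σ'_f = 56 + 29.51 = 85.51 kPa.
σ'_f = 85.51 > σ'_p = 70.8 kPa, so the stress path crosses the preconsolidation pressure — recompression up to σ'_p, then virgin compression beyond:
S_c = H/(1+e₀)·[C_r·log₁₀(σ'_p/σ'_0) + C_c·log₁₀(σ'_f/σ'_p)]
    = 4.8/1.92 × [0.062×log₁₀(70.8/56) + 0.19×log₁₀(85.51/70.8)]
    = 2.5 × [0.0063144 + 0.015577] = 0.05473 m

S_c ≈ 54.7 mm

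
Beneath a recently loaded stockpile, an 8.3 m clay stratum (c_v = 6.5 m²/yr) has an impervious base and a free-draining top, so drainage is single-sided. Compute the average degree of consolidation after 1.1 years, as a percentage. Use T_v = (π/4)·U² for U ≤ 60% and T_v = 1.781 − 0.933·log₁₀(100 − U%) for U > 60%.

Drainage path length: H_d = H = 8.3 m (single drainage).
T_v = c_v·t/H_d² = 6.5×1.1/8.3² = 0.10379.
T_v = 0.10379 corresponds to the U ≤ 60% branch:
U = √(4T_v/π) = 0.3635

U ≈ 36.4 %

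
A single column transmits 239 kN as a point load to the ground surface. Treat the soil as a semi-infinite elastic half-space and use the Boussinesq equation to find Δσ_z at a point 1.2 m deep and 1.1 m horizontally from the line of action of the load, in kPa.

Boussinesq vertical stress below a point load on an elastic half-space:
Δσ_z = 3P/(2πz²) · [1 + (r/z)²]^(−5/2)
r/z = 1.1/1.2 = 0.91667; [1+(r/z)²]^(−5/2) = 0.21767.
Δσ_z = 3×239/(2π×1.2²) × 0.21767 = 79.246 × 0.21767 = 17.25 kPa

Δσ_z ≈ 17.2 kPa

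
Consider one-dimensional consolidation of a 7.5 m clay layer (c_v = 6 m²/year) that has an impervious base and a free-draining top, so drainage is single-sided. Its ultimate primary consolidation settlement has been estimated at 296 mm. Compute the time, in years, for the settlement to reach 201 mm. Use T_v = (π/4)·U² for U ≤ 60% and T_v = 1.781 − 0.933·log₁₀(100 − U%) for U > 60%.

Drainage path length: H_d = H = 7.5 m (single drainage).
U = S(t)/S_ult = 201/296 = 0.6791.
U > 60%: T_v = 1.781 − 0.933·log₁₀(100 − 67.905) = 0.3755.
t = T_v·H_d²/c_v = 0.3755×7.5²/6 = 3.52 years.

t ≈ 3.52 years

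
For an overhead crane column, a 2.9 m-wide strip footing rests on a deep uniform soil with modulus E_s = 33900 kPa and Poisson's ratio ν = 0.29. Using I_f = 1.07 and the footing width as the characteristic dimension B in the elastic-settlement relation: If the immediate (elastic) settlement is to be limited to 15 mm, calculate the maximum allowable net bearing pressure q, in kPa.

S_e = q·B·(1−ν²)/E_s · I_f  ⇒  q = S_e·E_s / (B·(1−ν²)·I_f).
q = 0.015 × 33900 / (2.9 × 0.9159 × 1.07) = 178.9 kPa

q ≈ 179 kPa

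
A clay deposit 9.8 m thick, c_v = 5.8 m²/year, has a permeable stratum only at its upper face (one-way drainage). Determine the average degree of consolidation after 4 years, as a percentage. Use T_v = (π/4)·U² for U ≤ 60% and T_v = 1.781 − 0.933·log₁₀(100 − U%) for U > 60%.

U ≈ 55.5 %

Drainage path length: H_d = H = 9.8 m (single drainage).
T_v = c_v·t/H_d² = 5.8×4/9.8² = 0.24157.
T_v = 0.24157 corresponds to the U ≤ 60% branch:
U = √(4T_v/π) = 0.5546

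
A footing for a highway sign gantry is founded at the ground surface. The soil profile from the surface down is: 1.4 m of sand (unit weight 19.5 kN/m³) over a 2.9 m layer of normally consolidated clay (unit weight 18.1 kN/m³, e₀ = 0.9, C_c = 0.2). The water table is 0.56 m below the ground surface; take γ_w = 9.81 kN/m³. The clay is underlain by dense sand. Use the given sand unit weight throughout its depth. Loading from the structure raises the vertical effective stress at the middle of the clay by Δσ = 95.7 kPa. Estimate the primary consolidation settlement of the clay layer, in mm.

S_c ≈ 186 mm

Mid-depth of clay below the ground surface: z = 1.4 + 2.9/2 = 2.85 m.
Total vertical stress at mid-clay: σ_v = 19.5×1.4 + 18.1×1.45 = 53.545 kPa.
Pore pressure: u = 9.81×(2.85 − 0.56) = 22.465 kPa.
Initial effective stress: σ'_0 = σ_v − u = 53.545 − 22.465 = 31.08 kPa.
Final effective stress: σ'_f = σ'_0 + Δσ = 31.08 + 95.7 = 126.78 kPa.
Normally consolidated clay, so the full stress increment lies on the virgin compression line:
S_c = C_c·H/(1+e₀)·log₁₀(σ'_f/σ'_0) = 0.2×2.9/(1+0.9)×log₁₀(126.78/31.08)
    = 0.30526 × 0.61057 = 0.1864 m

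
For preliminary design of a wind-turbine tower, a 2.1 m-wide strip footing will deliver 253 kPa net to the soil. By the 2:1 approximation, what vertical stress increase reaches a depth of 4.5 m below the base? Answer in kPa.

By the 2:1 method the load spreads at 1 horizontal : 2 vertical, so at depth z the loaded area has grown by z in each plan dimension:
Δσ = qB/(B+z) = 253×2.1/(2.1+4.5) = 80.5 kPa

Δσ_z ≈ 80.5 kPa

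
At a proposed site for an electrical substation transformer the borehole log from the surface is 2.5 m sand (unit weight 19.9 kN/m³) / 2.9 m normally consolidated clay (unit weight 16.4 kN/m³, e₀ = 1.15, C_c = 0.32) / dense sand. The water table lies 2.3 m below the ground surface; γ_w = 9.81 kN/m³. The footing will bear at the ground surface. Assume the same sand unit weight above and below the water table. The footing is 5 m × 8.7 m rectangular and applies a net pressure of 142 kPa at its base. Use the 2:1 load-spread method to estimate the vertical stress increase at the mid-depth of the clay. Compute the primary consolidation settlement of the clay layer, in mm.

S_c ≈ 125 mm

Mid-depth of clay below the ground surface: z = 2.5 + 2.9/2 = 3.95 m.
Total vertical stress at mid-clay: σ_v = 19.9×2.5 + 16.4×1.45 = 73.53 kPa.
Pore pressure: u = 9.81×(3.95 − 2.3) = 16.186 kPa.
Initial effective stress: σ'_0 = σ_v − u = 73.53 − 16.186 = 57.344 kPa.
Stress increase at mid-clay by the 2:1 spreading method:
Δσ = qBL/((B+z)(L+z)) = 142×5×8.7/((5+3.95)(8.7+3.95)) = 54.559 kPa
Final effective stress: σ'_f = σ'_0 + Δσ = 57.344 + 54.559 = 111.9 kPa.
Normally consolidated clay, so the full stress increment lies on the virgin compression line:
S_c = C_c·H/(1+e₀)·log₁₀(σ'_f/σ'_0) = 0.32×2.9/(1+1.15)×log₁₀(111.9/57.344)
    = 0.43163 × 0.29034 = 0.1253 m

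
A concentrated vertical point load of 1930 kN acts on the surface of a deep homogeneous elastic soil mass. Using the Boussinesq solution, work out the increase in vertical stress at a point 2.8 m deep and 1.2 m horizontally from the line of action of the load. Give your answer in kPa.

Δσ_z ≈ 77.1 kPa

Boussinesq vertical stress below a point load on an elastic half-space:
Δσ_z = 3P/(2πz²) · [1 + (r/z)²]^(−5/2)
r/z = 1.2/2.8 = 0.42857; [1+(r/z)²]^(−5/2) = 0.65602.
Δσ_z = 3×1930/(2π×2.8²) × 0.65602 = 117.54 × 0.65602 = 77.11 kPa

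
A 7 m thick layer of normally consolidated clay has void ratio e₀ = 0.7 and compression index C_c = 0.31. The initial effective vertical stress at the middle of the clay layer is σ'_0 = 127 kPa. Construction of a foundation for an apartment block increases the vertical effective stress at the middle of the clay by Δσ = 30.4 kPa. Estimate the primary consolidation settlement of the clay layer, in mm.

Final effective stress: σ'_f = σ'_0 + Δσ = 127 + 30.4 = 157.4 kPa.
Normally consolidated clay, so the full stress increment lies on the virgin compression line:
S_c = C_c·H/(1+e₀)·log₁₀(σ'_f/σ'_0) = 0.31×7/(1+0.7)×log₁₀(157.4/127)
    = 1.2765 × 0.093201 = 0.119 m

S_c ≈ 119 mm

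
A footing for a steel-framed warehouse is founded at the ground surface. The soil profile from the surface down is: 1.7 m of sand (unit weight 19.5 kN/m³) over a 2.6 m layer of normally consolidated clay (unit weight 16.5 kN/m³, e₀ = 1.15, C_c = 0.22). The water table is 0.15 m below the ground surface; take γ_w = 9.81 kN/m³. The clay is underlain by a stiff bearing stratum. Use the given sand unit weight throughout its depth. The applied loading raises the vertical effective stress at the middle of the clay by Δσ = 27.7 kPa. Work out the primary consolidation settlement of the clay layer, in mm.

S_c ≈ 82.4 mm

Mid-depth of clay below the ground surface: z = 1.7 + 2.6/2 = 3 m.
Total vertical stress at mid-clay: σ_v = 19.5×1.7 + 16.5×1.3 = 54.6 kPa.
Pore pressure: u = 9.81×(3 − 0.15) = 27.959 kPa.
Initial effective stress: σ'_0 = σ_v − u = 54.6 − 27.959 = 26.641 kPa.
Final effective stress: σ'_f = σ'_0 + Δσ = 26.641 + 27.7 = 54.341 kPa.
Normally consolidated clay, so the full stress increment lies on the virgin compression line:
S_c = C_c·H/(1+e₀)·log₁₀(σ'_f/σ'_0) = 0.22×2.6/(1+1.15)×log₁₀(54.341/26.641)
    = 0.26605 × 0.30958 = 0.08236 m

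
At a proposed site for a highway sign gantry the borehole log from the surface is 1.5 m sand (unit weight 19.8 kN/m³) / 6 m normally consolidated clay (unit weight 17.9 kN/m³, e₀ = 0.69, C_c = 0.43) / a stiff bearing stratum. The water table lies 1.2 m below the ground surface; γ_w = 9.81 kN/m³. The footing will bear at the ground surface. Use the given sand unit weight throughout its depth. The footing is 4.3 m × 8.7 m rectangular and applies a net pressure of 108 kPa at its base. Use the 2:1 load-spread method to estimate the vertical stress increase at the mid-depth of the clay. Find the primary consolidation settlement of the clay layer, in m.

Mid-depth of clay below the ground surface: z = 1.5 + 6/2 = 4.5 m.
Total vertical stress at mid-clay: σ_v = 19.8×1.5 + 17.9×3 = 83.4 kPa.
Pore pressure: u = 9.81×(4.5 − 1.2) = 32.373 kPa.
Initial effective stress: σ'_0 = σ_v − u = 83.4 − 32.373 = 51.027 kPa.
Stress increase at mid-clay by the 2:1 spreading method:
Δσ = qBL/((B+z)(L+z)) = 108×4.3×8.7/((4.3+4.5)(8.7+4.5)) = 34.782 kPa
Final effective stress: σ'_f = σ'_0 + Δσ = 51.027 + 34.782 = 85.809 kPa.
Normally consolidated clay, so the full stress increment lies on the virgin compression line:
S_c = C_c·H/(1+e₀)·log₁₀(σ'_f/σ'_0) = 0.43×6/(1+0.69)×log₁₀(85.809/51.027)
    = 1.5266 × 0.22573 = 0.3446 m

S_c ≈ 0.345 m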